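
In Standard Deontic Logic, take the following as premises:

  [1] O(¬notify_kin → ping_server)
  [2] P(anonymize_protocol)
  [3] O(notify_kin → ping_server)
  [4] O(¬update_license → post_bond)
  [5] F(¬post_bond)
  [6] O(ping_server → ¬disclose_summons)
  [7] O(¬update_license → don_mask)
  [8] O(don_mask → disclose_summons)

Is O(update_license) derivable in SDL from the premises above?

Yes

By case analysis on notify_kin: premise 3 gives O(notify_kin → ping_server) and premise 1 gives O(¬notify_kin → ping_server), so O(ping_server) either way.
Premise 6 is O(ping_server → ¬disclose_summons); since O(ping_server), deontic closure gives O(¬disclose_summons).
The contrapositive of premise 8 (O(don_mask → disclose_summons)) is O(¬disclose_summons → ¬don_mask), and O(¬disclose_summons) is already established, so O(¬don_mask).
The contrapositive of premise 7 (O(¬update_license → don_mask)) is O(¬don_mask → update_license), and O(¬don_mask) is already established, so O(update_license).
Premises 2, 4, 5 do not contribute to this derivation.
So O(update_license) follows.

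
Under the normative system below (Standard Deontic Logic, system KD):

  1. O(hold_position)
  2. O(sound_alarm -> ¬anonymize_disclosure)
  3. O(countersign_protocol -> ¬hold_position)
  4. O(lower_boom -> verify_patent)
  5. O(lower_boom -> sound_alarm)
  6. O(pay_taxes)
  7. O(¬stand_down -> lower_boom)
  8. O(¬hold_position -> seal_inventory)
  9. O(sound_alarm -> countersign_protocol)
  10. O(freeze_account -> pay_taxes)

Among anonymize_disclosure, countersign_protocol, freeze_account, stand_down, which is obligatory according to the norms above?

Premise 1 states O(hold_position) outright.
Premise 3 is O(countersign_protocol -> ¬hold_position); contrapositively O(hold_position -> ¬countersign_protocol). Since O(hold_position) holds, K gives O(¬countersign_protocol).
Premise 9, O(sound_alarm -> countersign_protocol), contraposes to O(¬countersign_protocol -> ¬sound_alarm); with O(¬countersign_protocol) we get O(¬sound_alarm).
Premise 5 is O(lower_boom -> sound_alarm); contrapositively O(¬sound_alarm -> ¬lower_boom). Since O(¬sound_alarm) holds, K gives O(¬lower_boom).
Premise 7, O(¬stand_down -> lower_boom), contraposes to O(¬lower_boom -> stand_down); with O(¬lower_boom) we get O(stand_down).
So O(stand_down) holds — stand_down is obligatory. None of the other listed options is made obligatory by any chain of premises.

stand_down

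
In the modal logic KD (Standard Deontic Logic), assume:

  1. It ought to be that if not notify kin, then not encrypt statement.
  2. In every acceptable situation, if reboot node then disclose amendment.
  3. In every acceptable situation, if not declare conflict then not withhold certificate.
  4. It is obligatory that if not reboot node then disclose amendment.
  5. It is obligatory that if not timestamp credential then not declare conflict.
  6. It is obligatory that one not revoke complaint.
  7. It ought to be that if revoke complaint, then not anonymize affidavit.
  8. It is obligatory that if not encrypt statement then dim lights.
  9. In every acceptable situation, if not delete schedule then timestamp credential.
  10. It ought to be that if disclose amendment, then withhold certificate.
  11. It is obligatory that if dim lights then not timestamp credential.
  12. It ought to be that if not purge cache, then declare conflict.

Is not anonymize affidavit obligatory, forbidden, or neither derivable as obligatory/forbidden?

Neither

Premise 7 is O(revoke_complaint → ¬anonymize_affidavit), but O(revoke_complaint) is not derivable from the premises, so it does not yield O(¬anonymize_affidavit).
No premise or chain of K-axiom applications forces O(¬anonymize_affidavit), and none forces O(anonymize_affidavit). So ¬anonymize_affidavit is neither obligatory nor forbidden under these norms.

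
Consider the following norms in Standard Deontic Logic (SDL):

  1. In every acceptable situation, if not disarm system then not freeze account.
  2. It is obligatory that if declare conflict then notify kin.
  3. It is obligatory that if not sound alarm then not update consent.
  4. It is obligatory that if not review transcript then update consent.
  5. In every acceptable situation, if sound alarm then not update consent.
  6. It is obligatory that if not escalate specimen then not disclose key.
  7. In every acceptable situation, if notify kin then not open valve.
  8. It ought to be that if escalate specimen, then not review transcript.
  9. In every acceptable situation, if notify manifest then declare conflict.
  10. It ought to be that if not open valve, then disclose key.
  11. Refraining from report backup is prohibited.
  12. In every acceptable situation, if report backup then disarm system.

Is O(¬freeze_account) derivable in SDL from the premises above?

No

Premise 1 is O(¬disarm_system → ¬freeze_account), but O(¬disarm_system) is not derivable from the premises, so it does not yield O(¬freeze_account).
No other premise forces O(¬freeze_account). An ideal world satisfying every premise can still have ¬freeze_account false, so O(¬freeze_account) is not derivable.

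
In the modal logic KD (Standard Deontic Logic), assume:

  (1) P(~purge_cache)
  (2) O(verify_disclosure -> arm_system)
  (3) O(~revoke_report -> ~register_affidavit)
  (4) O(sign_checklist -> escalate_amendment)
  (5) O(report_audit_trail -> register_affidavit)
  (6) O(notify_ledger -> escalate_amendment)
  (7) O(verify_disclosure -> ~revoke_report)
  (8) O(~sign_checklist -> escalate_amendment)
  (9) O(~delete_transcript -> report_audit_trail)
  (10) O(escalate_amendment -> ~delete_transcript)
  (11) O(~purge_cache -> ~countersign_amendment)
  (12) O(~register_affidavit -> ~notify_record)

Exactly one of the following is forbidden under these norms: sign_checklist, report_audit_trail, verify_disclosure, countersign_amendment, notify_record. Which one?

verify_disclosure

By case analysis on ~sign_checklist: premise 8 gives O(~sign_checklist -> escalate_amendment) and premise 4 gives O(sign_checklist -> escalate_amendment), so O(escalate_amendment) either way.
Premise 10 is O(escalate_amendment -> ~delete_transcript); since O(escalate_amendment), deontic closure gives O(~delete_transcript).
With premise 9, O(~delete_transcript -> report_audit_trail), the K-axiom yields O(report_audit_trail).
Applying K to premise 5 (O(report_audit_trail -> register_affidavit)) and O(report_audit_trail) yields O(register_affidavit).
Premise 3 is O(~revoke_report -> ~register_affidavit); contrapositively O(register_affidavit -> revoke_report). Since O(register_affidavit) holds, K gives O(revoke_report).
Premise 7, O(verify_disclosure -> ~revoke_report), contraposes to O(revoke_report -> ~verify_disclosure); with O(revoke_report) we get O(~verify_disclosure).
So O(~verify_disclosure) holds, i.e. verify_disclosure is forbidden. None of the other listed options is forbidden under the premises.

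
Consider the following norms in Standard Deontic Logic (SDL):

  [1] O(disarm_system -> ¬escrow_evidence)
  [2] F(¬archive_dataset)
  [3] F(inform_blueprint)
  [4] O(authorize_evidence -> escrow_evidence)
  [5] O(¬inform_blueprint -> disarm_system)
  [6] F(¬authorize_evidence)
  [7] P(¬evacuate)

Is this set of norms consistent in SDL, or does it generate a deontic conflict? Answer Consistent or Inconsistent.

Inconsistent

F(inform_blueprint) at premise 3 means O(¬inform_blueprint).
With premise 5, O(¬inform_blueprint -> disarm_system), the K-axiom yields O(disarm_system).
Applying K to premise 1 (O(disarm_system -> ¬escrow_evidence)) and O(disarm_system) yields O(¬escrow_evidence).
The contrapositive of premise 4 (O(authorize_evidence -> escrow_evidence)) is O(¬escrow_evidence -> ¬authorize_evidence), and O(¬escrow_evidence) is already established, so O(¬authorize_evidence).
Yet premise 6 is F(¬authorize_evidence), i.e. O(authorize_evidence).
We now have both O(¬authorize_evidence) and O(authorize_evidence) — authorize_evidence is simultaneously obligatory and forbidden, violating the D-axiom.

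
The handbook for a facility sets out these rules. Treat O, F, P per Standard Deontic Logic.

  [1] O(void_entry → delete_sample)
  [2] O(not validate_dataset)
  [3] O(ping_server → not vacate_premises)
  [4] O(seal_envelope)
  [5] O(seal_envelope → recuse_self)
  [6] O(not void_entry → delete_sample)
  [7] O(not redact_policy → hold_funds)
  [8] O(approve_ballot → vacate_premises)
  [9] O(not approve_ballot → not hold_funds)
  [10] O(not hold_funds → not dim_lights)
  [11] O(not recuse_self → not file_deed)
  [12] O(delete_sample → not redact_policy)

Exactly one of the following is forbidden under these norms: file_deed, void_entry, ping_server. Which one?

Premises 6 and 1 cover both cases: O(not void_entry → delete_sample) and O(void_entry → delete_sample). Since not void_entry ∨ void_entry is a tautology, O(delete_sample) follows.
Applying K to premise 12 (O(delete_sample → not redact_policy)) and O(delete_sample) yields O(not redact_policy).
Applying K to premise 7 (O(not redact_policy → hold_funds)) and O(not redact_policy) yields O(hold_funds).
Premise 9, O(not approve_ballot → not hold_funds), contraposes to O(hold_funds → approve_ballot); with O(hold_funds) we get O(approve_ballot).
With premise 8, O(approve_ballot → vacate_premises), the K-axiom yields O(vacate_premises).
Premise 3, O(ping_server → not vacate_premises), contraposes to O(vacate_premises → not ping_server); with O(vacate_premises) we get O(not ping_server).
So O(not ping_server) holds, i.e. ping_server is forbidden. None of the other listed options is forbidden under the premises.

ping_server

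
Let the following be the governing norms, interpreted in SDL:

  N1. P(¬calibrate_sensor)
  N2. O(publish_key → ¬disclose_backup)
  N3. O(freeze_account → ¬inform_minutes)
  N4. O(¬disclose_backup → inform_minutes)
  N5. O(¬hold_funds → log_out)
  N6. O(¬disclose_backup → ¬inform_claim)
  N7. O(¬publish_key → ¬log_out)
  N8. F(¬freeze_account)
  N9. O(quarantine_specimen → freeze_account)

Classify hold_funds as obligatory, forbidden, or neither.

Premise 8 is F(¬freeze_account), i.e. O(freeze_account).
Applying K to premise 3 (O(freeze_account → ¬inform_minutes)) and O(freeze_account) yields O(¬inform_minutes).
Premise 4 is O(¬disclose_backup → inform_minutes); contrapositively O(¬inform_minutes → disclose_backup). Since O(¬inform_minutes) holds, K gives O(disclose_backup).
Premise 2, O(publish_key → ¬disclose_backup), contraposes to O(disclose_backup → ¬publish_key); with O(disclose_backup) we get O(¬publish_key).
With premise 7, O(¬publish_key → ¬log_out), the K-axiom yields O(¬log_out).
Premise 5 is O(¬hold_funds → log_out); contrapositively O(¬log_out → hold_funds). Since O(¬log_out) holds, K gives O(hold_funds).
Premises 1, 6, 9 do not contribute to this derivation.
Hence hold_funds is obligatory.

Obligatory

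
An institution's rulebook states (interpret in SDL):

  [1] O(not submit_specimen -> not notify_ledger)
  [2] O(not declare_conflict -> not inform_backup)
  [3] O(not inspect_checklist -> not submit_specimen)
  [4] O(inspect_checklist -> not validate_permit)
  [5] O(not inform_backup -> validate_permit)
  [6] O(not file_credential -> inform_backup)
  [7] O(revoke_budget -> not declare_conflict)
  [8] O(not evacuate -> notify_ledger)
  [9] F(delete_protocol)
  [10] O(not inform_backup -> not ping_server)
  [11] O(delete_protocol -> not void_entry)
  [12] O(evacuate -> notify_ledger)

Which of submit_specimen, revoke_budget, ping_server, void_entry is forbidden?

Premises 12 and 8 are O(evacuate -> notify_ledger) and O(not evacuate -> notify_ledger); every ideal world satisfies evacuate or not evacuate, so in either case notify_ledger holds — hence O(notify_ledger).
The contrapositive of premise 1 (O(not submit_specimen -> not notify_ledger)) is O(notify_ledger -> submit_specimen), and O(notify_ledger) is already established, so O(submit_specimen).
Premise 3 is O(not inspect_checklist -> not submit_specimen); contrapositively O(submit_specimen -> inspect_checklist). Since O(submit_specimen) holds, K gives O(inspect_checklist).
From O(inspect_checklist) and premise 4, O(inspect_checklist -> not validate_permit), we obtain O(not validate_permit).
Premise 5, O(not inform_backup -> validate_permit), contraposes to O(not validate_permit -> inform_backup); with O(not validate_permit) we get O(inform_backup).
Premise 2 is O(not declare_conflict -> not inform_backup); contrapositively O(inform_backup -> declare_conflict). Since O(inform_backup) holds, K gives O(declare_conflict).
Premise 7, O(revoke_budget -> not declare_conflict), contraposes to O(declare_conflict -> not revoke_budget); with O(declare_conflict) we get O(not revoke_budget).
So O(not revoke_budget) holds, i.e. revoke_budget is forbidden. None of the other listed options is forbidden under the premises.

revoke_budget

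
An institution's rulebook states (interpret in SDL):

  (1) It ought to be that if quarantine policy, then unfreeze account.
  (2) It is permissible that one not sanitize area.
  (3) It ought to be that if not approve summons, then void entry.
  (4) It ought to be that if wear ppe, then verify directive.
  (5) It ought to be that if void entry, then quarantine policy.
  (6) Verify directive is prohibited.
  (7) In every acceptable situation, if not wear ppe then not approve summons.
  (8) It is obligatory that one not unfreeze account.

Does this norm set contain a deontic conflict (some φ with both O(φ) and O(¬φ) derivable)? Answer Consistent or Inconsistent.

Premise 8 states O(¬unfreeze_account) outright.
Premise 1, O(quarantine_policy → unfreeze_account), contraposes to O(¬unfreeze_account → ¬quarantine_policy); with O(¬unfreeze_account) we get O(¬quarantine_policy).
The contrapositive of premise 5 (O(void_entry → quarantine_policy)) is O(¬quarantine_policy → ¬void_entry), and O(¬quarantine_policy) is already established, so O(¬void_entry).
The contrapositive of premise 3 (O(¬approve_summons → void_entry)) is O(¬void_entry → approve_summons), and O(¬void_entry) is already established, so O(approve_summons).
The contrapositive of premise 7 (O(¬wear_ppe → ¬approve_summons)) is O(approve_summons → wear_ppe), and O(approve_summons) is already established, so O(wear_ppe).
From O(wear_ppe) and premise 4, O(wear_ppe → verify_directive), we obtain O(verify_directive).
But premise 6, F(verify_directive), means O(¬verify_directive).
We now have both O(verify_directive) and O(¬verify_directive) — verify_directive is simultaneously obligatory and forbidden, violating the D-axiom.

Inconsistent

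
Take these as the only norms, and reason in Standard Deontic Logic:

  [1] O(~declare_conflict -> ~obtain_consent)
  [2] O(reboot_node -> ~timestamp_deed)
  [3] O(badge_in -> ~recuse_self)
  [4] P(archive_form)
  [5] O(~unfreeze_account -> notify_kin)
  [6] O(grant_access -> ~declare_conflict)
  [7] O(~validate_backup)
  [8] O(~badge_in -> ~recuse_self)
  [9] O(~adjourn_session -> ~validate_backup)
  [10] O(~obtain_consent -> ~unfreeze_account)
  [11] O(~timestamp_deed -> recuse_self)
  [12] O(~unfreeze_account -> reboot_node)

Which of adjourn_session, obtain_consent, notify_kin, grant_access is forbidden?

By case analysis on badge_in: premise 3 gives O(badge_in -> ~recuse_self) and premise 8 gives O(~badge_in -> ~recuse_self), so O(~recuse_self) either way.
The contrapositive of premise 11 (O(~timestamp_deed -> recuse_self)) is O(~recuse_self -> timestamp_deed), and O(~recuse_self) is already established, so O(timestamp_deed).
Premise 2, O(reboot_node -> ~timestamp_deed), contraposes to O(timestamp_deed -> ~reboot_node); with O(timestamp_deed) we get O(~reboot_node).
The contrapositive of premise 12 (O(~unfreeze_account -> reboot_node)) is O(~reboot_node -> unfreeze_account), and O(~reboot_node) is already established, so O(unfreeze_account).
The contrapositive of premise 10 (O(~obtain_consent -> ~unfreeze_account)) is O(unfreeze_account -> obtain_consent), and O(unfreeze_account) is already established, so O(obtain_consent).
Premise 1, O(~declare_conflict -> ~obtain_consent), contraposes to O(obtain_consent -> declare_conflict); with O(obtain_consent) we get O(declare_conflict).
The contrapositive of premise 6 (O(grant_access -> ~declare_conflict)) is O(declare_conflict -> ~grant_access), and O(declare_conflict) is already established, so O(~grant_access).
So O(~grant_access) holds, i.e. grant_access is forbidden. None of the other listed options is forbidden under the premises.

grant_access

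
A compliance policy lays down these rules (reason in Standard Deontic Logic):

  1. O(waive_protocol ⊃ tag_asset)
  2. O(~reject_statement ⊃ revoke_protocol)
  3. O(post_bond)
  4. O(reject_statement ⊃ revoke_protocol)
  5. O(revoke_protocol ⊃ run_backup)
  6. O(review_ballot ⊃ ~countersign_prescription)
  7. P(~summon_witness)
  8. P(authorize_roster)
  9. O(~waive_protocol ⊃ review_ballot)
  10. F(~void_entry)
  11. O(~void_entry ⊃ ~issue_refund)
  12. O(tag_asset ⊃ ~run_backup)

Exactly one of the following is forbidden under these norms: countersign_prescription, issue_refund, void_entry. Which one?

countersign_prescription

Premises 4 and 2 are O(reject_statement ⊃ revoke_protocol) and O(~reject_statement ⊃ revoke_protocol); every ideal world satisfies reject_statement or ~reject_statement, so in either case revoke_protocol holds — hence O(revoke_protocol).
Applying K to premise 5 (O(revoke_protocol ⊃ run_backup)) and O(revoke_protocol) yields O(run_backup).
The contrapositive of premise 12 (O(tag_asset ⊃ ~run_backup)) is O(run_backup ⊃ ~tag_asset), and O(run_backup) is already established, so O(~tag_asset).
Premise 1, O(waive_protocol ⊃ tag_asset), contraposes to O(~tag_asset ⊃ ~waive_protocol); with O(~tag_asset) we get O(~waive_protocol).
Applying K to premise 9 (O(~waive_protocol ⊃ review_ballot)) and O(~waive_protocol) yields O(review_ballot).
Premise 6 is O(review_ballot ⊃ ~countersign_prescription); since O(review_ballot), deontic closure gives O(~countersign_prescription).
So O(~countersign_prescription) holds, i.e. countersign_prescription is forbidden. None of the other listed options is forbidden under the premises.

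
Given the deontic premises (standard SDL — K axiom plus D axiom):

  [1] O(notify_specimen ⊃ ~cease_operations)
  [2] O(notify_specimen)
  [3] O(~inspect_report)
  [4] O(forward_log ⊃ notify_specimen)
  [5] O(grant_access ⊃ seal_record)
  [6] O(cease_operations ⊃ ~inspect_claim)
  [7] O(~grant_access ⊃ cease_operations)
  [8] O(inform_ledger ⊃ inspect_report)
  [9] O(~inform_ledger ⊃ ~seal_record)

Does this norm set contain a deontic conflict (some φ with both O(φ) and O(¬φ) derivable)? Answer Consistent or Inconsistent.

Inconsistent

From premise 2 we have O(notify_specimen).
Applying K to premise 1 (O(notify_specimen ⊃ ~cease_operations)) and O(notify_specimen) yields O(~cease_operations).
Premise 7 is O(~grant_access ⊃ cease_operations); contrapositively O(~cease_operations ⊃ grant_access). Since O(~cease_operations) holds, K gives O(grant_access).
Applying K to premise 5 (O(grant_access ⊃ seal_record)) and O(grant_access) yields O(seal_record).
The contrapositive of premise 9 (O(~inform_ledger ⊃ ~seal_record)) is O(seal_record ⊃ inform_ledger), and O(seal_record) is already established, so O(inform_ledger).
With premise 8, O(inform_ledger ⊃ inspect_report), the K-axiom yields O(inspect_report).
But premise 3 directly asserts O(~inspect_report).
We now have both O(inspect_report) and O(~inspect_report) — inspect_report is simultaneously obligatory and forbidden, violating the D-axiom.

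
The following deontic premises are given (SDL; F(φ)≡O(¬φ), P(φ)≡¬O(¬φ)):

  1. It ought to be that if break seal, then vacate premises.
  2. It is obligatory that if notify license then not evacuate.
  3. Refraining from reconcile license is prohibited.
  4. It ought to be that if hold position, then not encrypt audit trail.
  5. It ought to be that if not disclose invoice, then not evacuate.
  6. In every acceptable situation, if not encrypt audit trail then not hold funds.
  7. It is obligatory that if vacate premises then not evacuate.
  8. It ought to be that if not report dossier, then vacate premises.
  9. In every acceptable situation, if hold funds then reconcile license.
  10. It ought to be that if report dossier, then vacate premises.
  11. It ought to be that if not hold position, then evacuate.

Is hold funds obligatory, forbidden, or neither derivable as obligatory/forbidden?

Premises 8 and 10 cover both cases: O(¬report_dossier → vacate_premises) and O(report_dossier → vacate_premises). Since ¬report_dossier ∨ report_dossier is a tautology, O(vacate_premises) follows.
With premise 7, O(vacate_premises → ¬evacuate), the K-axiom yields O(¬evacuate).
Premise 11 is O(¬hold_position → evacuate); contrapositively O(¬evacuate → hold_position). Since O(¬evacuate) holds, K gives O(hold_position).
From O(hold_position) and premise 4, O(hold_position → ¬encrypt_audit_trail), we obtain O(¬encrypt_audit_trail).
Premise 6 is O(¬encrypt_audit_trail → ¬hold_funds); since O(¬encrypt_audit_trail), deontic closure gives O(¬hold_funds).
Premises 1, 2, 3, 5, 9 do not contribute to this derivation.
Thus O(¬hold_funds), which is F(hold_funds): hold_funds is forbidden.

Forbidden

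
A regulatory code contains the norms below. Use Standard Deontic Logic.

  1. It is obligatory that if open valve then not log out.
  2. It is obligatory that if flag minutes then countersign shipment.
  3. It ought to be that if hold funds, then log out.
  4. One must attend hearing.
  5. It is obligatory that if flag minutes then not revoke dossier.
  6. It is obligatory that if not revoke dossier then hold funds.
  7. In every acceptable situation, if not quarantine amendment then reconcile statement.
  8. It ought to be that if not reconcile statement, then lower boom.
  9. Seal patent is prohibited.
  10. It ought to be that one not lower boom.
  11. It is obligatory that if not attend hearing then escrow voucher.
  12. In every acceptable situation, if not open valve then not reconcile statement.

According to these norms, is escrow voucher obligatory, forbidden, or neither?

Neither

Premise 11 is O(¬attend_hearing → escrow_voucher), but O(¬attend_hearing) is not derivable from the premises, so it does not yield O(escrow_voucher).
No premise or chain of K-axiom applications forces O(escrow_voucher), and none forces O(¬escrow_voucher). So escrow_voucher is neither obligatory nor forbidden under these norms.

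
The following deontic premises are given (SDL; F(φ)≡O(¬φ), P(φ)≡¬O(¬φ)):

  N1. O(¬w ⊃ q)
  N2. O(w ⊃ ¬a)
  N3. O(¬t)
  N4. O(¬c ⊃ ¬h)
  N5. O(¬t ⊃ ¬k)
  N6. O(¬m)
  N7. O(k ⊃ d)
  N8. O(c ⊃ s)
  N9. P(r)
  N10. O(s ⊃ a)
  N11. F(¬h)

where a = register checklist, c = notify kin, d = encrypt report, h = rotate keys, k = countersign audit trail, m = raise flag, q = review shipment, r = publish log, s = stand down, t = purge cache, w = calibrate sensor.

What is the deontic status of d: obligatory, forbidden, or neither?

Premise 7 is O(k ⊃ d), but O(k) is not derivable from the premises, so it does not yield O(d).
No premise or chain of K-axiom applications forces O(d), and none forces O(¬d). So d is neither obligatory nor forbidden under these norms.

Neither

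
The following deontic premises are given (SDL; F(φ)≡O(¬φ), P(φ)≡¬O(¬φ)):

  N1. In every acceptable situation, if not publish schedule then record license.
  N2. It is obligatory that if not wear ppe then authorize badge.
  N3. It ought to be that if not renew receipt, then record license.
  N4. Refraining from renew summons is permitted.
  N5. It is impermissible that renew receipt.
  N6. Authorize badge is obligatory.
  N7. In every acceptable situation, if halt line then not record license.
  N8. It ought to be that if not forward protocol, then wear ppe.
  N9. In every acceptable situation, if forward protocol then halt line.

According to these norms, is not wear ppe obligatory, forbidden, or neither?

Premise 5 is F(renew_receipt), i.e. O(¬renew_receipt).
Applying K to premise 3 (O(¬renew_receipt → record_license)) and O(¬renew_receipt) yields O(record_license).
The contrapositive of premise 7 (O(halt_line → ¬record_license)) is O(record_license → ¬halt_line), and O(record_license) is already established, so O(¬halt_line).
Premise 9, O(forward_protocol → halt_line), contraposes to O(¬halt_line → ¬forward_protocol); with O(¬halt_line) we get O(¬forward_protocol).
Applying K to premise 8 (O(¬forward_protocol → wear_ppe)) and O(¬forward_protocol) yields O(wear_ppe).
Premises 1, 2, 4, 6 do not contribute to this derivation.
Thus O(wear_ppe), which is F(¬wear_ppe): ¬wear_ppe is forbidden.

Forbidden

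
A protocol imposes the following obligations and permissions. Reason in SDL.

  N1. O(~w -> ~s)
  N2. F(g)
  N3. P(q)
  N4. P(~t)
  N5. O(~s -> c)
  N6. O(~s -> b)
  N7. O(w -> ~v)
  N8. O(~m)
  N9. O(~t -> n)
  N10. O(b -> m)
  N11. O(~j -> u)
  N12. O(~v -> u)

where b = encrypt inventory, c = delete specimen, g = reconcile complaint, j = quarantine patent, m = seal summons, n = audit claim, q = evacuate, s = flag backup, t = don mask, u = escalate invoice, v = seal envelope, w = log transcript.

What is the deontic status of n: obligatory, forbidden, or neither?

Neither

Premise 9 is O(~t -> n), but O(~t) is not derivable from the premises (the permission P(~t) asserts only ~O(t), not O(~t)), so it does not yield O(n).
No premise or chain of K-axiom applications forces O(n), and none forces O(~n). So n is neither obligatory nor forbidden under these norms.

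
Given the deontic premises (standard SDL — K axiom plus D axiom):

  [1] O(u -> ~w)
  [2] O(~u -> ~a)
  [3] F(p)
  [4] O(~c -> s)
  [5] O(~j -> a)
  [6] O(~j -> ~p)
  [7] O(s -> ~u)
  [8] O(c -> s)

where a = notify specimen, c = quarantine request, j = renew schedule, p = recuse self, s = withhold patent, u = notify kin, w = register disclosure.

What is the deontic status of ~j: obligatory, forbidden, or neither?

Forbidden

Premises 4 and 8 are O(~c -> s) and O(c -> s); every ideal world satisfies ~c or c, so in either case s holds — hence O(s).
From O(s) and premise 7, O(s -> ~u), we obtain O(~u).
Applying K to premise 2 (O(~u -> ~a)) and O(~u) yields O(~a).
The contrapositive of premise 5 (O(~j -> a)) is O(~a -> j), and O(~a) is already established, so O(j).
Premises 1, 3, 6 do not contribute to this derivation.
Thus O(j), which is F(~j): ~j is forbidden.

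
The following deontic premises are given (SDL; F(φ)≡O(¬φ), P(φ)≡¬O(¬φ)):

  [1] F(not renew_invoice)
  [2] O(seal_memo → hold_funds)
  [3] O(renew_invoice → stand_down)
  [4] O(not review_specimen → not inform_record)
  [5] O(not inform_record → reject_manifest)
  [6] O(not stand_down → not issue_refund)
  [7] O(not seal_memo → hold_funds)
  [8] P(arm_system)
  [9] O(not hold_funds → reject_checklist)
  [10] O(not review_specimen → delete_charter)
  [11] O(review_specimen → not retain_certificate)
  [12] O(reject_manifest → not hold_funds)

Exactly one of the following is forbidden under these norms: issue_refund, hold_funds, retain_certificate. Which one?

retain_certificate

Premises 7 and 2 cover both cases: O(not seal_memo → hold_funds) and O(seal_memo → hold_funds). Since not seal_memo ∨ seal_memo is a tautology, O(hold_funds) follows.
The contrapositive of premise 12 (O(reject_manifest → not hold_funds)) is O(hold_funds → not reject_manifest), and O(hold_funds) is already established, so O(not reject_manifest).
Premise 5, O(not inform_record → reject_manifest), contraposes to O(not reject_manifest → inform_record); with O(not reject_manifest) we get O(inform_record).
The contrapositive of premise 4 (O(not review_specimen → not inform_record)) is O(inform_record → review_specimen), and O(inform_record) is already established, so O(review_specimen).
From O(review_specimen) and premise 11, O(review_specimen → not retain_certificate), we obtain O(not retain_certificate).
So O(not retain_certificate) holds, i.e. retain_certificate is forbidden. None of the other listed options is forbidden under the premises.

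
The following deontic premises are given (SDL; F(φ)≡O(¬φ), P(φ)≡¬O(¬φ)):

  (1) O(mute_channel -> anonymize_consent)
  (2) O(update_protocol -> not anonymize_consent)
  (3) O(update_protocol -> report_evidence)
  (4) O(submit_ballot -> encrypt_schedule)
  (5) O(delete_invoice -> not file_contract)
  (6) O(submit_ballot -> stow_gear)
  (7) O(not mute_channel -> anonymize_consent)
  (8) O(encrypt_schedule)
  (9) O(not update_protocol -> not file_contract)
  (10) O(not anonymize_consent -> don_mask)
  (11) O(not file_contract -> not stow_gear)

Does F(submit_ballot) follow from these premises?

Premises 1 and 7 cover both cases: O(mute_channel -> anonymize_consent) and O(not mute_channel -> anonymize_consent). Since mute_channel ∨ not mute_channel is a tautology, O(anonymize_consent) follows.
Premise 2 is O(update_protocol -> not anonymize_consent); contrapositively O(anonymize_consent -> not update_protocol). Since O(anonymize_consent) holds, K gives O(not update_protocol).
With premise 9, O(not update_protocol -> not file_contract), the K-axiom yields O(not file_contract).
With premise 11, O(not file_contract -> not stow_gear), the K-axiom yields O(not stow_gear).
The contrapositive of premise 6 (O(submit_ballot -> stow_gear)) is O(not stow_gear -> not submit_ballot), and O(not stow_gear) is already established, so O(not submit_ballot).
Premises 3, 4, 5, 8, 10 do not contribute to this derivation.
So O(not submit_ballot) holds, i.e. F(submit_ballot). The claim follows.

Yes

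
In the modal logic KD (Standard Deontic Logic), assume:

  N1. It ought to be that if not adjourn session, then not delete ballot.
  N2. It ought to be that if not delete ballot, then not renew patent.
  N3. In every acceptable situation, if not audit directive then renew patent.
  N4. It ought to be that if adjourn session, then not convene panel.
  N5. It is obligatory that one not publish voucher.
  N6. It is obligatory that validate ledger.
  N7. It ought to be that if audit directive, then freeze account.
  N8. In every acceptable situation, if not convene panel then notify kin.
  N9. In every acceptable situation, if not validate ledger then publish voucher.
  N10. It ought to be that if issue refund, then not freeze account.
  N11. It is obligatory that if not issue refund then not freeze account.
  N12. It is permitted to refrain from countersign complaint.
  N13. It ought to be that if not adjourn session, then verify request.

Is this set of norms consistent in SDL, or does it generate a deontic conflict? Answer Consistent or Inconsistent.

Premise 9 is O(¬validate_ledger → publish_voucher), but O(¬validate_ledger) is not derivable from the premises, so it does not yield O(publish_voucher).
So O(publish_voucher) is not derivable, and the apparent clash with O(¬publish_voucher) does not arise.
A world satisfying every obligation exists (e.g. adjourn_session=true, audit_directive=false, convene_panel=false, countersign_complaint=false, delete_ballot=true, freeze_account=false, issue_refund=false, notify_kin=true, publish_voucher=false, renew_patent=true, validate_ledger=true, verify_request=false); no atom is both obligatory and forbidden, so the set is consistent.

Consistent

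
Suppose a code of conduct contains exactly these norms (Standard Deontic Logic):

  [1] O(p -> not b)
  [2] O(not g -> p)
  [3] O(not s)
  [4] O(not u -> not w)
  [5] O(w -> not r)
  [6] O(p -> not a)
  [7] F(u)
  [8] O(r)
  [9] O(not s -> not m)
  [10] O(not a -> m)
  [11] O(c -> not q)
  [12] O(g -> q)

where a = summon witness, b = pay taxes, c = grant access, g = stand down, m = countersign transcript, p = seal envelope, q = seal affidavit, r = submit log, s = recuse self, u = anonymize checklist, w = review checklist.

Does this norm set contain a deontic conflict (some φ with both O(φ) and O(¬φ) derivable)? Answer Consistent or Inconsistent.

Premise 5 is O(w -> not r), but O(w) is not derivable from the premises, so it does not yield O(not r).
So O(not r) is not derivable, and the apparent clash with O(r) does not arise.
A world satisfying every obligation exists (e.g. a=true, b=false, c=false, g=true, m=false, p=false, q=true, r=true, s=false, u=false, w=false); no atom is both obligatory and forbidden, so the set is consistent.

Consistent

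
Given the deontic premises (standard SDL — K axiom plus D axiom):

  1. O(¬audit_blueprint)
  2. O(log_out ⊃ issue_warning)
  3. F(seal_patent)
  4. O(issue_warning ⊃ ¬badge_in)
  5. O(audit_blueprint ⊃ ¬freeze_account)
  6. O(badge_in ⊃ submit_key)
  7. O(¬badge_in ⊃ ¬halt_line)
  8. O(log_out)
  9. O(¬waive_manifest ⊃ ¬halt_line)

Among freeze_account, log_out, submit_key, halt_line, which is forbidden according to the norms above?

From premise 8 we have O(log_out).
Premise 2 is O(log_out ⊃ issue_warning); since O(log_out), deontic closure gives O(issue_warning).
From O(issue_warning) and premise 4, O(issue_warning ⊃ ¬badge_in), we obtain O(¬badge_in).
Applying K to premise 7 (O(¬badge_in ⊃ ¬halt_line)) and O(¬badge_in) yields O(¬halt_line).
So O(¬halt_line) holds, i.e. halt_line is forbidden. None of the other listed options is forbidden under the premises.

halt_line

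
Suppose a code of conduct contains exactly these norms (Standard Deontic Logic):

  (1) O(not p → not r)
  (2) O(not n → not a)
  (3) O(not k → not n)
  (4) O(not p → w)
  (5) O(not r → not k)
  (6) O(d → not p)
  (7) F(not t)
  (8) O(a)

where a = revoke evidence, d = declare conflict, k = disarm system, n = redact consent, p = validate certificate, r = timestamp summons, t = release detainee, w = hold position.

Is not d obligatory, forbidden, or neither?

From premise 8 we have O(a).
Premise 2, O(not n → not a), contraposes to O(a → n); with O(a) we get O(n).
The contrapositive of premise 3 (O(not k → not n)) is O(n → k), and O(n) is already established, so O(k).
Premise 5, O(not r → not k), contraposes to O(k → r); with O(k) we get O(r).
The contrapositive of premise 1 (O(not p → not r)) is O(r → p), and O(r) is already established, so O(p).
The contrapositive of premise 6 (O(d → not p)) is O(p → not d), and O(p) is already established, so O(not d).
Premises 4, 7 do not contribute to this derivation.
Hence not d is obligatory.

Obligatory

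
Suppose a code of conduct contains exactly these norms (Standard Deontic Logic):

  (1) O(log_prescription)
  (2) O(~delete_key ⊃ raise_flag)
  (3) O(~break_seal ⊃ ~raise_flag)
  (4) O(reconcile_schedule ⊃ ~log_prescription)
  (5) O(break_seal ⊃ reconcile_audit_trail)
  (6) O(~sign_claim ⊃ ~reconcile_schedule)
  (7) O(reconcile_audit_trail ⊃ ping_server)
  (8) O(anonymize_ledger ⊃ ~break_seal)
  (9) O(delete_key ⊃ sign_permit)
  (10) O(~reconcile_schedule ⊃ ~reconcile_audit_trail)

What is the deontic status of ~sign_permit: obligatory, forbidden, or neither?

Forbidden

Premise 1 gives O(log_prescription).
The contrapositive of premise 4 (O(reconcile_schedule ⊃ ~log_prescription)) is O(log_prescription ⊃ ~reconcile_schedule), and O(log_prescription) is already established, so O(~reconcile_schedule).
Applying K to premise 10 (O(~reconcile_schedule ⊃ ~reconcile_audit_trail)) and O(~reconcile_schedule) yields O(~reconcile_audit_trail).
The contrapositive of premise 5 (O(break_seal ⊃ reconcile_audit_trail)) is O(~reconcile_audit_trail ⊃ ~break_seal), and O(~reconcile_audit_trail) is already established, so O(~break_seal).
With premise 3, O(~break_seal ⊃ ~raise_flag), the K-axiom yields O(~raise_flag).
Premise 2, O(~delete_key ⊃ raise_flag), contraposes to O(~raise_flag ⊃ delete_key); with O(~raise_flag) we get O(delete_key).
With premise 9, O(delete_key ⊃ sign_permit), the K-axiom yields O(sign_permit).
Premises 6, 7, 8 do not contribute to this derivation.
Thus O(sign_permit), which is F(~sign_permit): ~sign_permit is forbidden.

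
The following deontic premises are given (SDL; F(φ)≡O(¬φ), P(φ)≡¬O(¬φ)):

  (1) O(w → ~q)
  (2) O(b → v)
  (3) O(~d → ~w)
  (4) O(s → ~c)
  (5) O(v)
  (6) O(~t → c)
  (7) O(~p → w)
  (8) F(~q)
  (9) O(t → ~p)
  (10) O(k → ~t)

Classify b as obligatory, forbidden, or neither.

Neither

Premise 2 is O(b → v); even if O(v) held, inferring O(b) would be affirming the consequent — invalid.
No premise or chain of K-axiom applications forces O(b), and none forces O(~b). So b is neither obligatory nor forbidden under these norms.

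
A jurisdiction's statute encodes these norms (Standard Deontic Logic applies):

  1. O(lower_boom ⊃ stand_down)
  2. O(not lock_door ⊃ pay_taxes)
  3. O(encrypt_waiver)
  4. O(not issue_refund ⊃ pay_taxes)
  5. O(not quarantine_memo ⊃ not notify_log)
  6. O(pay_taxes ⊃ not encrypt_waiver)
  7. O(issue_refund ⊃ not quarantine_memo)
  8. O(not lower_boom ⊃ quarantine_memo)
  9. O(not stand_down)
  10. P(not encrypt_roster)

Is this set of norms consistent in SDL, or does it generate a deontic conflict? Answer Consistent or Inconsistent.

Inconsistent

Premise 9 gives O(not stand_down).
Premise 1 is O(lower_boom ⊃ stand_down); contrapositively O(not stand_down ⊃ not lower_boom). Since O(not stand_down) holds, K gives O(not lower_boom).
From O(not lower_boom) and premise 8, O(not lower_boom ⊃ quarantine_memo), we obtain O(quarantine_memo).
Premise 7, O(issue_refund ⊃ not quarantine_memo), contraposes to O(quarantine_memo ⊃ not issue_refund); with O(quarantine_memo) we get O(not issue_refund).
Premise 4 is O(not issue_refund ⊃ pay_taxes); since O(not issue_refund), deontic closure gives O(pay_taxes).
With premise 6, O(pay_taxes ⊃ not encrypt_waiver), the K-axiom yields O(not encrypt_waiver).
However, premise 3 gives O(encrypt_waiver).
We now have both O(not encrypt_waiver) and O(encrypt_waiver) — encrypt_waiver is simultaneously obligatory and forbidden, violating the D-axiom.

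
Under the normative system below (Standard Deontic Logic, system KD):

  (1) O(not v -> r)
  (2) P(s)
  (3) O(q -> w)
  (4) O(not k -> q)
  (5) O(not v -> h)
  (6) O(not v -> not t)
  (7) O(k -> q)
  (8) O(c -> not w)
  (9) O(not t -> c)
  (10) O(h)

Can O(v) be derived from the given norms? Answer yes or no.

Yes

Premises 4 and 7 are O(not k -> q) and O(k -> q); every ideal world satisfies not k or k, so in either case q holds — hence O(q).
With premise 3, O(q -> w), the K-axiom yields O(w).
Premise 8 is O(c -> not w); contrapositively O(w -> not c). Since O(w) holds, K gives O(not c).
Premise 9 is O(not t -> c); contrapositively O(not c -> t). Since O(not c) holds, K gives O(t).
The contrapositive of premise 6 (O(not v -> not t)) is O(t -> v), and O(t) is already established, so O(v).
Premises 1, 2, 5, 10 do not contribute to this derivation.
So O(v) follows.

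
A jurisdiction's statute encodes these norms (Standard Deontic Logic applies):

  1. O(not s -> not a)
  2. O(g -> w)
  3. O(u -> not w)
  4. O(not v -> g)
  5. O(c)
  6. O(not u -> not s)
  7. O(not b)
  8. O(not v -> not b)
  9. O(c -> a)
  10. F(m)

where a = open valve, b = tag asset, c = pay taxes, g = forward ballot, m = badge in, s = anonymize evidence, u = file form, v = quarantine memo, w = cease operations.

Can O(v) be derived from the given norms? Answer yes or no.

Premise 5 states O(c) outright.
Premise 9 is O(c -> a); since O(c), deontic closure gives O(a).
Premise 1, O(not s -> not a), contraposes to O(a -> s); with O(a) we get O(s).
Premise 6 is O(not u -> not s); contrapositively O(s -> u). Since O(s) holds, K gives O(u).
With premise 3, O(u -> not w), the K-axiom yields O(not w).
The contrapositive of premise 2 (O(g -> w)) is O(not w -> not g), and O(not w) is already established, so O(not g).
The contrapositive of premise 4 (O(not v -> g)) is O(not g -> v), and O(not g) is already established, so O(v).
Premises 7, 8, 10 do not contribute to this derivation.
So O(v) follows.

Yes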